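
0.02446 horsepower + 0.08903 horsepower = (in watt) 84.63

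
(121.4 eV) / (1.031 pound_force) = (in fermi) 0.004241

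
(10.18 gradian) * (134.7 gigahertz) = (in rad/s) 2.154e+10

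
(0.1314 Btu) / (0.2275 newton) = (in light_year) 6.441e-14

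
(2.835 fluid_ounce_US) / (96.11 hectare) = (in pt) 2.473e-07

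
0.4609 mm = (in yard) 0.000504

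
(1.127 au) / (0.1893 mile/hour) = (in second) 1.992e+12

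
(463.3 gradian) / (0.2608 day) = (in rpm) 0.003084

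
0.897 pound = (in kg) 0.4069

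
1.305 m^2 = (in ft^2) 14.05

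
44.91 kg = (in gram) 4.491e+04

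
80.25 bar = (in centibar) 8025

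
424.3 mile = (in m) 6.828e+05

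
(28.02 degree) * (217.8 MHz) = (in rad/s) 1.065e+08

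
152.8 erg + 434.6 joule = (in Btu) 0.4119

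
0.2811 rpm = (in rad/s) 0.02944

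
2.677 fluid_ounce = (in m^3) 7.917e-05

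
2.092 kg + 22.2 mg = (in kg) 2.092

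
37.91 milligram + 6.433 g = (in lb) 0.01427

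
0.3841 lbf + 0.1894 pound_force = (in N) 2.551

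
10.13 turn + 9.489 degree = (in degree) 3656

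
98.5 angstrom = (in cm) 9.85e-07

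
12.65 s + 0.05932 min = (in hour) 0.004503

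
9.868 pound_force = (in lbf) 9.868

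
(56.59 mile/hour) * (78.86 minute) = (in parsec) 3.879e-12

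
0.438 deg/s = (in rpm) 0.073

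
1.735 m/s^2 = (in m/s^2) 1.735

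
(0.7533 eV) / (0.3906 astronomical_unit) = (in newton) 2.065e-30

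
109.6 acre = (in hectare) 44.35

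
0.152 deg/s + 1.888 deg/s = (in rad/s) 0.0356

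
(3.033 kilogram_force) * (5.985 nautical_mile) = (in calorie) 7.88e+04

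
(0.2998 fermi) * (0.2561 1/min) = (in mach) 3.758e-21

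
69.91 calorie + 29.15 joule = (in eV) 2.008e+21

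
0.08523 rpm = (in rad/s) 0.008925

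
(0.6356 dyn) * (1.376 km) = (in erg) 8.746e+04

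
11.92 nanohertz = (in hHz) 1.192e-10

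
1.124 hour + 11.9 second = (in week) 0.00671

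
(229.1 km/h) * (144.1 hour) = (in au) 0.0002207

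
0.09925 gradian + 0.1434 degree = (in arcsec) 837.8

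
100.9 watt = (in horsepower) 0.1353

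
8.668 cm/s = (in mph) 0.1939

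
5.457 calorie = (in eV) 1.425e+20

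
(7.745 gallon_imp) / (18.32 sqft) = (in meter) 0.02069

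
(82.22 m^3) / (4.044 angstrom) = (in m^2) 2.033e+11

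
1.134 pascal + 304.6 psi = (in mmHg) 1.575e+04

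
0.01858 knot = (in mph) 0.02138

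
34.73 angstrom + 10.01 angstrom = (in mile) 2.78e-12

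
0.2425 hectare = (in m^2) 2425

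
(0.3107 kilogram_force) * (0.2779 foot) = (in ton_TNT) 6.168e-11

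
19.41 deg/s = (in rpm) 3.235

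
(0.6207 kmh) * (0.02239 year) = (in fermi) 1.217e+20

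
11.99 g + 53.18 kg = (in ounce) 1876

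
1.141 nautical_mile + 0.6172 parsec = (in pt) 5.399e+19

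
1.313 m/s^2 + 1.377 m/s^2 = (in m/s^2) 2.69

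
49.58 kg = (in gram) 4.958e+04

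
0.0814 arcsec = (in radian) 3.946e-07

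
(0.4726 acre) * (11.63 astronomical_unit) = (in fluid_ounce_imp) 1.171e+20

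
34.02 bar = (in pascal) 3.402e+06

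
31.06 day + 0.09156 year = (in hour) 1548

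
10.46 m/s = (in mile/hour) 23.4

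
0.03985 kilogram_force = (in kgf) 0.03985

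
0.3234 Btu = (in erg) 3.412e+09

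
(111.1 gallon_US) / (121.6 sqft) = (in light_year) 3.935e-18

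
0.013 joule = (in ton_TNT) 3.107e-12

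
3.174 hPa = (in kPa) 0.3174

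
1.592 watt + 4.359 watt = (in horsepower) 0.00798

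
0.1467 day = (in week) 0.02096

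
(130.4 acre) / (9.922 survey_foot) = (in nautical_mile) 94.22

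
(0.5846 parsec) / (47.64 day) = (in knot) 8.519e+09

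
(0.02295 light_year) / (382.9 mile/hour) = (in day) 1.468e+07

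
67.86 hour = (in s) 2.443e+05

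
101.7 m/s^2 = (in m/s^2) 101.7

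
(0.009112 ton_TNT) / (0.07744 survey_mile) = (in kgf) 3.119e+04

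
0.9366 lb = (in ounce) 14.99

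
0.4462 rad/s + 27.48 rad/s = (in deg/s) 1600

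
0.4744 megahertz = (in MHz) 0.4744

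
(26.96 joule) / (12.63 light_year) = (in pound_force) 5.072e-17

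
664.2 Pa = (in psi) 0.09633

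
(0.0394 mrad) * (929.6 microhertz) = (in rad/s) 3.663e-08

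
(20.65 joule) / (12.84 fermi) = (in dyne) 1.608e+20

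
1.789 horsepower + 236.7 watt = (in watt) 1571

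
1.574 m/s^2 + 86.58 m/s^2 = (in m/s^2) 88.15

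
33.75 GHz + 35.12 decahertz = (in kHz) 3.375e+07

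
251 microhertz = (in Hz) 0.000251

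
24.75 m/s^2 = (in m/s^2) 24.75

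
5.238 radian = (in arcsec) 1.08e+06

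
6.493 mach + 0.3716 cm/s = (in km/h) 7959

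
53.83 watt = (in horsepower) 0.07219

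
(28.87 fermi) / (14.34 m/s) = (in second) 2.013e-15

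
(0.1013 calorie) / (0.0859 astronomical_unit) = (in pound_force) 7.415e-12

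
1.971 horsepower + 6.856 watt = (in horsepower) 1.98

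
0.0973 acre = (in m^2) 393.8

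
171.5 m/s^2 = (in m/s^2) 171.5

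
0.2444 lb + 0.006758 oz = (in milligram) 1.11e+05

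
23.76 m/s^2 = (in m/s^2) 23.76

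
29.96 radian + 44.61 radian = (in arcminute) 2.564e+05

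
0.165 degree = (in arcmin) 9.9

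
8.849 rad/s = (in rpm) 84.5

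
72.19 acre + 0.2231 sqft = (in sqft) 3.145e+06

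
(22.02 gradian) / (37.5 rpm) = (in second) 0.08808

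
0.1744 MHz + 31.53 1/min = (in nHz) 1.744e+14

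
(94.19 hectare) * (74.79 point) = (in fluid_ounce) 8.403e+08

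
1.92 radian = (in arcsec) 3.96e+05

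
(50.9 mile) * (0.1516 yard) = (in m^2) 1.136e+04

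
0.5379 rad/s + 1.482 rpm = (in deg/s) 39.71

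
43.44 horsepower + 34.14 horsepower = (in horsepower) 77.58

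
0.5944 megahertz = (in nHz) 5.944e+14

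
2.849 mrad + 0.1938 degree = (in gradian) 0.3967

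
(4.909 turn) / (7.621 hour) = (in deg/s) 0.06441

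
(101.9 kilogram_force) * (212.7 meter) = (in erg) 2.126e+12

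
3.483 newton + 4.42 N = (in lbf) 1.777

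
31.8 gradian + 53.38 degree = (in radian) 1.431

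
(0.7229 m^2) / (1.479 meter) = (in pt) 1386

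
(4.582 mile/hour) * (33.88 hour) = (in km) 249.8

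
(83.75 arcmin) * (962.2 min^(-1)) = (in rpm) 3.731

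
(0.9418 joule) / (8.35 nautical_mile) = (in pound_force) 1.369e-05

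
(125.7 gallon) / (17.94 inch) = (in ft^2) 11.24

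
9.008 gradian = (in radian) 0.1415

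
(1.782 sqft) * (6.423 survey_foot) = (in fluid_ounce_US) 1.096e+04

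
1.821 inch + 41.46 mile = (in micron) 6.672e+10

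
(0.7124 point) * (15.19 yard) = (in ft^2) 0.03757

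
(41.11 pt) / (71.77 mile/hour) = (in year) 1.433e-11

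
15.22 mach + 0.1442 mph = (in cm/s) 5.182e+05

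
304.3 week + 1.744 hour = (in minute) 3.067e+06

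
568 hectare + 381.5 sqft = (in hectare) 568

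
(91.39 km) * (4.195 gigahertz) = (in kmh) 1.38e+15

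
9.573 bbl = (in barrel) 9.573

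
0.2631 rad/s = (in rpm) 2.512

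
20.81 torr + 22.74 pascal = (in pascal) 2797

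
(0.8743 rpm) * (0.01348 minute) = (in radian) 0.07405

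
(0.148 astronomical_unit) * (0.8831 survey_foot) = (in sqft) 6.415e+10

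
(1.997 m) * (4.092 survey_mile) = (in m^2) 1.315e+04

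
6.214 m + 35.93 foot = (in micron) 1.717e+07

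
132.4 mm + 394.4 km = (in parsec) 1.278e-11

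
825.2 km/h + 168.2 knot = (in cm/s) 3.158e+04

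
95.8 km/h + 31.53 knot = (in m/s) 42.83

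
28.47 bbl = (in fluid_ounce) 1.531e+05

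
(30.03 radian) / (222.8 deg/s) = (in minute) 0.1287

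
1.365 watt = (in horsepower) 0.00183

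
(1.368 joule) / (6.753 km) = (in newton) 0.0002026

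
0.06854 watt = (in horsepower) 9.191e-05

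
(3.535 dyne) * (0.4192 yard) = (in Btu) 1.284e-08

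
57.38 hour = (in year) 0.00655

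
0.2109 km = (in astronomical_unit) 1.41e-09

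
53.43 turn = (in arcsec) 6.925e+07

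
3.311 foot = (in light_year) 1.067e-16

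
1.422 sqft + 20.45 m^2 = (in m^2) 20.58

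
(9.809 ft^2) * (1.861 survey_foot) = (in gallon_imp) 113.7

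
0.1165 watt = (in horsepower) 0.0001562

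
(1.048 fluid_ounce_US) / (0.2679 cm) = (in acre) 2.859e-06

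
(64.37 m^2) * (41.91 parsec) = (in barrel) 5.236e+20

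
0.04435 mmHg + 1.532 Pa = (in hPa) 0.07445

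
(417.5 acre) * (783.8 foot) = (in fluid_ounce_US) 1.365e+13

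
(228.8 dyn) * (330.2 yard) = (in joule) 0.6908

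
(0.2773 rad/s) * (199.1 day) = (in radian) 4.77e+06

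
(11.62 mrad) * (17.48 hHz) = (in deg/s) 1164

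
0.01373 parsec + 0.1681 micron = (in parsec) 0.01373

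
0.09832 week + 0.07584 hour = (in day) 0.6914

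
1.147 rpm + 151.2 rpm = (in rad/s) 15.95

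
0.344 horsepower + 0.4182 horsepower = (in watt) 568.4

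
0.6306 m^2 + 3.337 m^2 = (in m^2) 3.968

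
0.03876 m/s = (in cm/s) 3.876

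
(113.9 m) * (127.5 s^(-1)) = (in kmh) 5.228e+04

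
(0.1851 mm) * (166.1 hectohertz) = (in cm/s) 307.5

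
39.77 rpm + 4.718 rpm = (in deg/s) 266.9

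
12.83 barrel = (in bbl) 12.83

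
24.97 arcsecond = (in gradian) 0.007707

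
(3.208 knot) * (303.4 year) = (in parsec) 5.117e-07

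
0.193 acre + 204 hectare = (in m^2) 2.041e+06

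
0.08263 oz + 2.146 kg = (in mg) 2.148e+06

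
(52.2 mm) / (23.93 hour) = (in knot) 1.178e-06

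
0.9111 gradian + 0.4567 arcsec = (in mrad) 14.31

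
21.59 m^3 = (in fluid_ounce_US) 7.3e+05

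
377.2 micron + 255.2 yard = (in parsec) 7.563e-15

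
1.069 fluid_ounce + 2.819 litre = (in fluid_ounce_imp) 100.3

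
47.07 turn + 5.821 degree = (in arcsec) 6.102e+07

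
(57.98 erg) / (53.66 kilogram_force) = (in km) 1.102e-11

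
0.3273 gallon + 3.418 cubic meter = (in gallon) 903.3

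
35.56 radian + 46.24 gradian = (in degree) 2079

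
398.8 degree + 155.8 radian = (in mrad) 1.628e+05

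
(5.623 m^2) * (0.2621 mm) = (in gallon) 0.3893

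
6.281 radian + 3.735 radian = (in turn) 1.594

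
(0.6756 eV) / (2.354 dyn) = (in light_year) 4.86e-31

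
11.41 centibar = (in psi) 1.655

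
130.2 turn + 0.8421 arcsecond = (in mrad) 8.181e+05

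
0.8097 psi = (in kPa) 5.583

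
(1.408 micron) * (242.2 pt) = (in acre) 2.973e-11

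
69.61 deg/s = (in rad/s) 1.215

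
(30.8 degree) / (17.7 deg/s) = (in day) 2.014e-05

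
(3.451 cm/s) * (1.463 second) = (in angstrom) 5.049e+08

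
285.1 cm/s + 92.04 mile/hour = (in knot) 85.52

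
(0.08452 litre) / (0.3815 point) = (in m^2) 0.628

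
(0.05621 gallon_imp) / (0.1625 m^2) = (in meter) 0.001573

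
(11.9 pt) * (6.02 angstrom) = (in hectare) 2.527e-16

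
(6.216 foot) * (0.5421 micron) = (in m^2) 1.027e-06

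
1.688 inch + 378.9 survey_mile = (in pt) 1.729e+09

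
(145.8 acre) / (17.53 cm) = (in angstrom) 3.366e+16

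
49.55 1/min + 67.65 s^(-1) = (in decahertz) 6.848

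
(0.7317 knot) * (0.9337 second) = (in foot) 1.153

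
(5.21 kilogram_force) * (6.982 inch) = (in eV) 5.655e+19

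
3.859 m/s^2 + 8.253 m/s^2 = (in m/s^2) 12.11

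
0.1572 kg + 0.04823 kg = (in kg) 0.2054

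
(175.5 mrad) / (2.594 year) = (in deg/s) 1.229e-07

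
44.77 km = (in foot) 1.469e+05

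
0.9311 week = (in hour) 156.4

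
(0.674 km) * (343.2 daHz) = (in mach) 6793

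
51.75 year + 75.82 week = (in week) 2774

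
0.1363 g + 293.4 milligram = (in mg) 429.7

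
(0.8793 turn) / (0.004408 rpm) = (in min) 199.5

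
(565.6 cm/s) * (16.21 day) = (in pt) 2.245e+10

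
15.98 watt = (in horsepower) 0.02143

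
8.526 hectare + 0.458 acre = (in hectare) 8.711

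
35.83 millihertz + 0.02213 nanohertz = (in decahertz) 0.003583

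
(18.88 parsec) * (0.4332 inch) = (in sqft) 6.9e+16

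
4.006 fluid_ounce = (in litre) 0.1185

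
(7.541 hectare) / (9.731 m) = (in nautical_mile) 4.184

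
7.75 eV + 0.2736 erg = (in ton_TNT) 6.539e-18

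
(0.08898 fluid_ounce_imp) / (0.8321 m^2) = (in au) 2.031e-17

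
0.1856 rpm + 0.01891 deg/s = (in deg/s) 1.133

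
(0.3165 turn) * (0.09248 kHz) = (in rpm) 1756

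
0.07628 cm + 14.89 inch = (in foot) 1.243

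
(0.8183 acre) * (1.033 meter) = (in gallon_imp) 7.525e+05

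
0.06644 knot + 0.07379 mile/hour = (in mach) 0.0001973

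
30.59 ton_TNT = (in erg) 1.28e+18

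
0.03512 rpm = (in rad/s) 0.003678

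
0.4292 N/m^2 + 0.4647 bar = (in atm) 0.4586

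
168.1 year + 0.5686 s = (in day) 6.136e+04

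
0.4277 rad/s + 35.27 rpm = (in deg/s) 236.1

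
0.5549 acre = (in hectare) 0.2246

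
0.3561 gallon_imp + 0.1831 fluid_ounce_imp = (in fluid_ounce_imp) 57.16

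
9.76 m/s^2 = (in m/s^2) 9.76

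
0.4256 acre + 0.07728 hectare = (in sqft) 2.686e+04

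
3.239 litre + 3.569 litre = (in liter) 6.808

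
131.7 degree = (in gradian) 146.3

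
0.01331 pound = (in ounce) 0.213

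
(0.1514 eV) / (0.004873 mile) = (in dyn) 3.093e-16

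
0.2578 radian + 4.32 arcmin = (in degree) 14.84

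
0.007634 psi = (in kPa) 0.05263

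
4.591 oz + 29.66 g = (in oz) 5.637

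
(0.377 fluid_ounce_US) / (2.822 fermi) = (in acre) 9.763e+05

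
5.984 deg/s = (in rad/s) 0.1044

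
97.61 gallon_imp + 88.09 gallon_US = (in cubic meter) 0.7772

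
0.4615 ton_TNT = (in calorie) 4.615e+08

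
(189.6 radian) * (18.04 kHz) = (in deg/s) 1.96e+08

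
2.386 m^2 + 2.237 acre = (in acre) 2.238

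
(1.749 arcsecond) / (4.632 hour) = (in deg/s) 2.914e-08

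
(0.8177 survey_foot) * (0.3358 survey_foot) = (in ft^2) 0.2746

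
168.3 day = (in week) 24.04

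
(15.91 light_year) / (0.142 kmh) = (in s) 3.816e+18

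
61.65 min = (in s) 3699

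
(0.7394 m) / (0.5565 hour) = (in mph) 0.0008256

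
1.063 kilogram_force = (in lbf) 2.344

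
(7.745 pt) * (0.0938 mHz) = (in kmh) 9.226e-07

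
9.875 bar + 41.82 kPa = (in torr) 7721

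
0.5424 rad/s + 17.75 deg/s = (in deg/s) 48.83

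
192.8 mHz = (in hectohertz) 0.001928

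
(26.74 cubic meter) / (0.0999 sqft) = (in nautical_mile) 1.556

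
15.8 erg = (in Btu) 1.498e-09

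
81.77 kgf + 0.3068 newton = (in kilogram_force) 81.8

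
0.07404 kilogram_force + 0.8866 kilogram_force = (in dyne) 9.421e+05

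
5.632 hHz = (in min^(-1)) 3.379e+04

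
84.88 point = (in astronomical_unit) 2.002e-13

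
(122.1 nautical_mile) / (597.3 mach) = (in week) 1.838e-06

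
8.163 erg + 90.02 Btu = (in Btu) 90.02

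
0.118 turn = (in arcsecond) 1.529e+05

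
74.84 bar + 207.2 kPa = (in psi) 1116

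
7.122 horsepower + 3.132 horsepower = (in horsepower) 10.25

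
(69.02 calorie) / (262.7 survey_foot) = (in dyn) 3.607e+05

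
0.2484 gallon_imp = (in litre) 1.129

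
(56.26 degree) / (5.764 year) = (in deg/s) 3.095e-07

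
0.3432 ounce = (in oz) 0.3432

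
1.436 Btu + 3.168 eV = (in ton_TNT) 3.621e-07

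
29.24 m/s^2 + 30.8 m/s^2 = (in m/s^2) 60.04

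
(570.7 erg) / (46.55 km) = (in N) 1.226e-09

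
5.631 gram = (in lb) 0.01241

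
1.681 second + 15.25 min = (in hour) 0.2546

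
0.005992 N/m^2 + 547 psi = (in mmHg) 2.829e+04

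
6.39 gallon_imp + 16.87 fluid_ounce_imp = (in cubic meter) 0.02953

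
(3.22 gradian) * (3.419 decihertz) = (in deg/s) 0.9908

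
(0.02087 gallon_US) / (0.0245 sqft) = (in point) 98.39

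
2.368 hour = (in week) 0.0141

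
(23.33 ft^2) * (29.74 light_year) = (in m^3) 6.098e+17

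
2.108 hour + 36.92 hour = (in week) 0.2323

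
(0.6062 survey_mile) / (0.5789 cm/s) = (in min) 2809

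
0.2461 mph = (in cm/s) 11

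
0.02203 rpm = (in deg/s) 0.1322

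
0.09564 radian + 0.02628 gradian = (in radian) 0.09605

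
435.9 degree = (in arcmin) 2.615e+04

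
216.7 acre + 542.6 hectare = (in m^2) 6.303e+06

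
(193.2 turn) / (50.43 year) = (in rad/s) 7.633e-07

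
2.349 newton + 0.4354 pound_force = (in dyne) 4.286e+05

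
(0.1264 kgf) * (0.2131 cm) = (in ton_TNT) 6.313e-13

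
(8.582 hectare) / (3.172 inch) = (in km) 1065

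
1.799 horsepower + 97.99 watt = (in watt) 1440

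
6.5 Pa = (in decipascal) 65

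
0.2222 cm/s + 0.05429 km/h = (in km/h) 0.06229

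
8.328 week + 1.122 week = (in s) 5.715e+06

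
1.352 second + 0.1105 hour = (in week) 0.00066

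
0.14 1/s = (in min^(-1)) 8.4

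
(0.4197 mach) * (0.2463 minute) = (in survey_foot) 6929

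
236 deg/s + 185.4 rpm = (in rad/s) 23.53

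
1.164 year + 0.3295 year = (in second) 4.71e+07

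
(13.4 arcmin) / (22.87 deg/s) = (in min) 0.0001628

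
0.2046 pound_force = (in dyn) 9.101e+04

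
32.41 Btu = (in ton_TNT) 8.173e-06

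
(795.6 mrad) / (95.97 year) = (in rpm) 2.51e-09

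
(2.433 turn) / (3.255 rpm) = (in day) 0.0005191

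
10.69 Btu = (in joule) 1.128e+04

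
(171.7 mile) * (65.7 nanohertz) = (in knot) 0.03529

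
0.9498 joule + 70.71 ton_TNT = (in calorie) 7.071e+10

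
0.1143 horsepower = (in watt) 85.23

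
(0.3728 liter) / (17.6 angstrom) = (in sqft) 2.28e+06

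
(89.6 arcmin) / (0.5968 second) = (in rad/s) 0.04367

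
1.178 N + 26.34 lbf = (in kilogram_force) 12.07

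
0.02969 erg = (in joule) 2.969e-09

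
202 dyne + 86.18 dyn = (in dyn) 288.2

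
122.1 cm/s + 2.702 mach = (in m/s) 921.3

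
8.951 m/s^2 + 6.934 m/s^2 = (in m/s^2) 15.89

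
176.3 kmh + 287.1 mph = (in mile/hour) 396.6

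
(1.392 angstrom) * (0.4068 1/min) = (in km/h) 3.398e-12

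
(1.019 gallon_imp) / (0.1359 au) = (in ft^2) 2.453e-12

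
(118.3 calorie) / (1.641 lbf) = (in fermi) 6.781e+16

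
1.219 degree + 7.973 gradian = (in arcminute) 503.7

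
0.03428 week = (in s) 2.073e+04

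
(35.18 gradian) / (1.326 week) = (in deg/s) 3.948e-05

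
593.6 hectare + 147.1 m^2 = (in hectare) 593.6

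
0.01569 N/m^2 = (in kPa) 1.569e-05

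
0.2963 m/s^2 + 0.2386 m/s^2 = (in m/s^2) 0.5349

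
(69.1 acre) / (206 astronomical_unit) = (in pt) 2.572e-05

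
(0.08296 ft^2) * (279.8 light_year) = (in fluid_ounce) 6.899e+20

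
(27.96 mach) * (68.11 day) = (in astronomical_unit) 0.3745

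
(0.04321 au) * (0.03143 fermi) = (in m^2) 2.032e-07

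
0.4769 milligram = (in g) 0.0004769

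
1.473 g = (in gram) 1.473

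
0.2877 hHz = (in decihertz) 287.7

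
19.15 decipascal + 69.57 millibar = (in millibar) 69.59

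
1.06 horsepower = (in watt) 790.4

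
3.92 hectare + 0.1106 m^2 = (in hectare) 3.92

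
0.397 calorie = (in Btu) 0.001574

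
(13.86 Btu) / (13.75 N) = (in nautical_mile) 0.5742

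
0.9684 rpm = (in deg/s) 5.81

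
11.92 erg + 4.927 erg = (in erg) 16.85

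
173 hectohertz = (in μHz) 1.73e+10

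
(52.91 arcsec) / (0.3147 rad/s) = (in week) 1.348e-09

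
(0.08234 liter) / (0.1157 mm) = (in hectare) 7.117e-05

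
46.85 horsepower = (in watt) 3.494e+04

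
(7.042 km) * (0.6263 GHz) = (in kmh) 1.588e+13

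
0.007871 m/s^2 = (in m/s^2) 0.007871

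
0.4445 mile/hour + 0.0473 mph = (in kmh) 0.7915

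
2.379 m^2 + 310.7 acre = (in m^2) 1.257e+06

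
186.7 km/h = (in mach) 0.1523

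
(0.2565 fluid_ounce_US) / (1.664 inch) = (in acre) 4.435e-08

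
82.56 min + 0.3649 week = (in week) 0.3731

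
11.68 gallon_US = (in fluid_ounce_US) 1495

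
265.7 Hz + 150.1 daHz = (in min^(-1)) 1.06e+05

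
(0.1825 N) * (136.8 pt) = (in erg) 8.807e+04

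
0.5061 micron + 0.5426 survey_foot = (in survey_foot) 0.5426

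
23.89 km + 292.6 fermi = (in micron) 2.389e+10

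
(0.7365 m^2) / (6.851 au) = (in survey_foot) 2.358e-12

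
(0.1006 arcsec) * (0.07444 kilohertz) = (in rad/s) 3.631e-05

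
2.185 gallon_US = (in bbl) 0.05202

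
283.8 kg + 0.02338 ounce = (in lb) 625.7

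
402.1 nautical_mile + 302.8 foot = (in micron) 7.448e+11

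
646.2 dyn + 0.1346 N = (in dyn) 1.411e+04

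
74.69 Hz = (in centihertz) 7469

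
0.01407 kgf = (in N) 0.138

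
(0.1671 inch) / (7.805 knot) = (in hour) 2.936e-07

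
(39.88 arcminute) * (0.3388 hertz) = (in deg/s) 0.2252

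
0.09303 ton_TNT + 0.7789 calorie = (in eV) 2.429e+27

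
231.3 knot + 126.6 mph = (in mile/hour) 392.8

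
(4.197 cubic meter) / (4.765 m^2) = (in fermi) 8.808e+14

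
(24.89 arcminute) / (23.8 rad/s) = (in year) 9.646e-12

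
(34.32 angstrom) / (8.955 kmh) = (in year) 4.375e-17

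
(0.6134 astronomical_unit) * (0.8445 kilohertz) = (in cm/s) 7.749e+15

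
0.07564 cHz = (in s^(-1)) 0.0007564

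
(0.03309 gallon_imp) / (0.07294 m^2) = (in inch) 0.0812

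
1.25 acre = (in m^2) 5059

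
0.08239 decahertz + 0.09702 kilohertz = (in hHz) 0.9784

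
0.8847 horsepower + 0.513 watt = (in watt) 660.2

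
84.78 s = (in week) 0.0001402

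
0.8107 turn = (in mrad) 5094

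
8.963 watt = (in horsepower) 0.01202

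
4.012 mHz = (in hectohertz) 4.012e-05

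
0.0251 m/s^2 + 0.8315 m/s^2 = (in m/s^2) 0.8566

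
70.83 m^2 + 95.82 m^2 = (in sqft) 1794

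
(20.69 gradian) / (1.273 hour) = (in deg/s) 0.004063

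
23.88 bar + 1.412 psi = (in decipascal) 2.398e+07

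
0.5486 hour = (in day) 0.02286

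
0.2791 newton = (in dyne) 2.791e+04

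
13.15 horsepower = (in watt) 9806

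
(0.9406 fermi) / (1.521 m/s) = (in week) 1.023e-21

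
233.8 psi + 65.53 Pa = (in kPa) 1612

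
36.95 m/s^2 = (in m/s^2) 36.95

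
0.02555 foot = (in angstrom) 7.788e+07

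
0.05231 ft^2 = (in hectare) 4.86e-07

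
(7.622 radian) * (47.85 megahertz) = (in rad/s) 3.647e+08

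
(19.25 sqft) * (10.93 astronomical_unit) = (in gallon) 7.725e+14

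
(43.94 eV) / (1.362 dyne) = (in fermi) 516.9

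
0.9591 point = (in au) 2.262e-15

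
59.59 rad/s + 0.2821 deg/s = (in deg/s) 3415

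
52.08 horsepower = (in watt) 3.884e+04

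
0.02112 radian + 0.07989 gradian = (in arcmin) 76.92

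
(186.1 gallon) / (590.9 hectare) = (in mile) 7.408e-11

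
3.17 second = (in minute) 0.05283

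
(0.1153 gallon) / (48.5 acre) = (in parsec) 7.207e-26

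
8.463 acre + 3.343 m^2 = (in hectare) 3.425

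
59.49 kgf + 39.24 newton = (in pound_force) 140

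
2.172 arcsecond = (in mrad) 0.01053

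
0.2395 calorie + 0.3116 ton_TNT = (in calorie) 3.116e+08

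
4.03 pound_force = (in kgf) 1.828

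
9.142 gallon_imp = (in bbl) 0.2614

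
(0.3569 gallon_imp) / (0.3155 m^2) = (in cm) 0.5143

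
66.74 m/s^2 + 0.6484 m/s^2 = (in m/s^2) 67.39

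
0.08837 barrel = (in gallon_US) 3.712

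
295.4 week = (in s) 1.787e+08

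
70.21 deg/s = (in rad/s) 1.225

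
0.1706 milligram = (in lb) 3.761e-07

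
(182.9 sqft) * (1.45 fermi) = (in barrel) 1.55e-13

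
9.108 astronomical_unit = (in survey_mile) 8.466e+08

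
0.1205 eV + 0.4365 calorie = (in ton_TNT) 4.365e-10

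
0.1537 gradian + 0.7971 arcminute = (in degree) 0.1516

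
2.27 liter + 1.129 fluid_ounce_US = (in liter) 2.303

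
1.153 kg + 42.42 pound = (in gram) 2.039e+04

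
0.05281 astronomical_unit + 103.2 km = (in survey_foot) 2.592e+10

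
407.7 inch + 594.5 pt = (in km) 0.01057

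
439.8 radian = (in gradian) 2.8e+04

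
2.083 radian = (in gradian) 132.6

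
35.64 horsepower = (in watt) 2.658e+04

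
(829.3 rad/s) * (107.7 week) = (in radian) 5.402e+10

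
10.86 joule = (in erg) 1.086e+08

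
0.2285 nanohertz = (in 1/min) 1.371e-08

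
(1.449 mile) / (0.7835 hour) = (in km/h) 2.976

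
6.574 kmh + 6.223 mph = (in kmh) 16.59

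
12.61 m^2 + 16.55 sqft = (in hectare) 0.001415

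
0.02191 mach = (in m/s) 7.46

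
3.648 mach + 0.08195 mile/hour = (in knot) 2415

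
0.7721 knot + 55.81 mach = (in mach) 55.81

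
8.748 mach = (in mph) 6663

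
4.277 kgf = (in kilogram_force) 4.277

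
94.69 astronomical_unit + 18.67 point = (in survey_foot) 4.647e+13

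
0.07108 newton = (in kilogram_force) 0.007248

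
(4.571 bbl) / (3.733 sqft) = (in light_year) 2.215e-16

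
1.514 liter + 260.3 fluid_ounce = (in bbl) 0.05794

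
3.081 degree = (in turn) 0.008558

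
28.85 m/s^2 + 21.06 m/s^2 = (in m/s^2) 49.91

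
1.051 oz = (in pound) 0.06569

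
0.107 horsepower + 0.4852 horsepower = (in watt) 441.6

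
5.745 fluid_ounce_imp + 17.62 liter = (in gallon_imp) 3.912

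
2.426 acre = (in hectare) 0.9818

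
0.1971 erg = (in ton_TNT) 4.711e-18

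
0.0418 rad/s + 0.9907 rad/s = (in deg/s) 59.16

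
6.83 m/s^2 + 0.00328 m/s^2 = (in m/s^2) 6.833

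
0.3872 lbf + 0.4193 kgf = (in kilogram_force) 0.5949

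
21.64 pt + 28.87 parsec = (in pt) 2.525e+21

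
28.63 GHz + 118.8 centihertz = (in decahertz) 2.863e+09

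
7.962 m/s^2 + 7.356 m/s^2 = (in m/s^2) 15.32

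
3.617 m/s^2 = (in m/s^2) 3.617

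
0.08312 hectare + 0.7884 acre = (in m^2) 4022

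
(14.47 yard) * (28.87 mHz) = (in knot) 0.7425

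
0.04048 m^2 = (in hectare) 4.048e-06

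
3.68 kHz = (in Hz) 3680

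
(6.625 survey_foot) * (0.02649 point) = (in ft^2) 0.0002031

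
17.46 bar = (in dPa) 1.746e+07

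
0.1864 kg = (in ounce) 6.575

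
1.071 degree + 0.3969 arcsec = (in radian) 0.01869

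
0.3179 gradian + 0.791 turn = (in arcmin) 1.71e+04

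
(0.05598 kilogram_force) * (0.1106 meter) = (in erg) 6.072e+05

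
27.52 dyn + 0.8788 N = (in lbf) 0.1976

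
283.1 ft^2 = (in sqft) 283.1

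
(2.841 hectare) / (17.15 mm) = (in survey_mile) 1029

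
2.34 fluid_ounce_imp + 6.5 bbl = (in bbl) 6.5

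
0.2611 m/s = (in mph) 0.5841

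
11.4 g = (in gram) 11.4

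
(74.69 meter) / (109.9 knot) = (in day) 1.529e-05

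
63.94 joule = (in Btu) 0.0606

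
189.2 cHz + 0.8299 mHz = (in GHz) 1.893e-09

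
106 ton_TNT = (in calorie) 1.06e+11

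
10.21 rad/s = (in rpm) 97.5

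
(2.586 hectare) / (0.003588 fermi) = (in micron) 7.207e+27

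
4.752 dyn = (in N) 4.752e-05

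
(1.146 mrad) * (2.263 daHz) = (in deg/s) 1.486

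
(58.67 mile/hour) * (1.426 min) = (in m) 2244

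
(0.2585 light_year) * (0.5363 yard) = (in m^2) 1.199e+15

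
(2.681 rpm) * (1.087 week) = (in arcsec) 3.807e+10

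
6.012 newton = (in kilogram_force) 0.6131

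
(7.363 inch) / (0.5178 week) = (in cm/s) 5.972e-05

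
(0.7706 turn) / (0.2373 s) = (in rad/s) 20.4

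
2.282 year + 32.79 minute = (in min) 1.199e+06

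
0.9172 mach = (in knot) 607.1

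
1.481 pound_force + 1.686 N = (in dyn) 8.274e+05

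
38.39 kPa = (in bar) 0.3839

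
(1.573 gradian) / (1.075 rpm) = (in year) 6.96e-09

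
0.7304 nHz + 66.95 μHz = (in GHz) 6.695e-14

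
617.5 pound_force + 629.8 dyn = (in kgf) 280.1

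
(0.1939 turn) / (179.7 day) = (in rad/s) 7.847e-08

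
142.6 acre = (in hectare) 57.71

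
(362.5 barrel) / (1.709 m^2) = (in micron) 3.372e+07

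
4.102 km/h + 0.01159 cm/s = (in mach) 0.003347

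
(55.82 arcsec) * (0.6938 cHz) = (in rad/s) 1.878e-06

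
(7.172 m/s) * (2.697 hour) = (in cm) 6.963e+06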